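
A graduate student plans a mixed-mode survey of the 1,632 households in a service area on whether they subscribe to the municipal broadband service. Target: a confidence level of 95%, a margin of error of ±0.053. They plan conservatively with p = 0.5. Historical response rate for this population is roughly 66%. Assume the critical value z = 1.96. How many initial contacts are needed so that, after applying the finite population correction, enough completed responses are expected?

429

Completed interviews needed (unadjusted): n₀ = 1.96² × 0.2500 / 0.053² ≈ 341.90 → 342.
FPC for N = 1,632: n = 342 / (1 + 341/1632) = 342 / 1.2089 ≈ 282.89 → 283.
At a 66% response rate, contacts needed = 283 / 0.66 ≈ 428.79 → 429.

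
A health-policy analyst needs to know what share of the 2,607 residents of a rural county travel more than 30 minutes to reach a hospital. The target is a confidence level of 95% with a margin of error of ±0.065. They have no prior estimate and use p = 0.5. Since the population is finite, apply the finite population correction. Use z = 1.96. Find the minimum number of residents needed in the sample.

Unadjusted: n₀ = 1.96² × 0.50 × 0.50 / 0.065² ≈ 227.31, so n₀ = 228.
Finite population correction with N = 2,607: n = n₀ / (1 + (n₀−1)/N) = 228 / (1 + 227/2607) = 228 / 1.0871 ≈ 209.74.
Rounding up, n = 210.

210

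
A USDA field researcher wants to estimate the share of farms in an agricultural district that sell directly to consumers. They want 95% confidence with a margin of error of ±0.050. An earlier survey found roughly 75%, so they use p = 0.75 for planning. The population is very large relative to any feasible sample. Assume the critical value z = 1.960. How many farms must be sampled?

With p = 0.75, p(1−p) = 0.1875.
n = z²·p(1−p)/E² = 1.960² × 0.1875 / 0.050² = 3.8416 × 0.1875 / 0.002500 ≈ 288.12.
Rounding up gives n = 289.

289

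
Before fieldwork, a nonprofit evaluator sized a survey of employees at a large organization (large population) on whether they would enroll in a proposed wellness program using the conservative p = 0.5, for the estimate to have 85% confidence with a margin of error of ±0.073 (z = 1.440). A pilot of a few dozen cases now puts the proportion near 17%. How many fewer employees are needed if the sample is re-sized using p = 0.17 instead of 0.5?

Conservative (p = 0.5): n = 1.440² × 0.25 / 0.073² ≈ 97.28 → 98.
Using p = 0.17: p(1−p) = 0.1411, so n = 1.440² × 0.1411 / 0.073² ≈ 54.90 → 55.
Reduction: 98 − 55 = 43.

43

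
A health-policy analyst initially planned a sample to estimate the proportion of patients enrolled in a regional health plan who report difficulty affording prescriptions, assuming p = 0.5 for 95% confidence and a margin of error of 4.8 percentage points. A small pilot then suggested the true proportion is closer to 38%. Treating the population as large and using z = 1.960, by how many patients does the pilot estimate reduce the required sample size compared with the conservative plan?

Conservative (p = 0.5): n = 1.960² × 0.25 / 0.048² ≈ 416.84 → 417.
Using p = 0.38: p(1−p) = 0.2356, so n = 1.960² × 0.2356 / 0.048² ≈ 392.83 → 393.
Reduction: 417 − 393 = 24.

24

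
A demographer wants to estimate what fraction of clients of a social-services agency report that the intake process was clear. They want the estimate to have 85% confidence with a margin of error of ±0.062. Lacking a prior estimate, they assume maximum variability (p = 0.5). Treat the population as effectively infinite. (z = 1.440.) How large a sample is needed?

135

With p = 0.5, p(1−p) = 0.25.
n = z²·p(1−p)/E² = 1.440² × 0.2500 / 0.062² = 2.0736 × 0.2500 / 0.003844 ≈ 134.86.
Rounding up gives n = 135.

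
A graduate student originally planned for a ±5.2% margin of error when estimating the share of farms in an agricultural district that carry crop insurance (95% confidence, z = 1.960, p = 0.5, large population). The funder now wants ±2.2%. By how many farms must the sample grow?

1629

At ±5.2%: n = 1.960² × 0.2500 / 0.052² ≈ 355.18 → 356.
At ±2.2%: n = 1.960² × 0.2500 / 0.022² ≈ 1984.30 → 1985.
Additional respondents: 1985 − 356 = 1629.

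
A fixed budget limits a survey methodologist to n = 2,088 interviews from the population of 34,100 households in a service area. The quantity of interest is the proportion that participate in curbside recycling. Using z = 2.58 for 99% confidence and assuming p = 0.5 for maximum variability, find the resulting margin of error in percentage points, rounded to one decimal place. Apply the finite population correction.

2.7

Finite-population factor: (N−n)/(N−1) = (34100−2088)/(34100−1) = 0.9388.
SE(p̂) = √[p(1−p)/n · (N−n)/(N−1)] = √[0.2500/2088 × 0.9388] = 0.01060.
E = z × SE = 2.58 × 0.01060 = 0.02735 ≈ 2.7 percentage points.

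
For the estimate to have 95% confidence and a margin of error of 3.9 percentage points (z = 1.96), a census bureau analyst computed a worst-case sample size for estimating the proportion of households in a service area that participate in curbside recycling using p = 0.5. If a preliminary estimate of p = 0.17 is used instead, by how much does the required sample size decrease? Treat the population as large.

Conservative (p = 0.5): n = 1.96² × 0.25 / 0.039² ≈ 631.43 → 632.
Using p = 0.17: p(1−p) = 0.1411, so n = 1.96² × 0.1411 / 0.039² ≈ 356.38 → 357.
Reduction: 632 − 357 = 275.

275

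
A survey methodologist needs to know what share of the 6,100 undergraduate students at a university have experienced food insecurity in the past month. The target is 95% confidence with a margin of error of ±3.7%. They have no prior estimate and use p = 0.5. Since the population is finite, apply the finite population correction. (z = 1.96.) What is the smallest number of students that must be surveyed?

Unadjusted: n₀ = 1.96² × 0.50 × 0.50 / 0.037² ≈ 701.53, so n₀ = 702.
Finite population correction with N = 6,100: n = n₀ / (1 + (n₀−1)/N) = 702 / (1 + 701/6100) = 702 / 1.1149 ≈ 629.64.
Rounding up, n = 630.

630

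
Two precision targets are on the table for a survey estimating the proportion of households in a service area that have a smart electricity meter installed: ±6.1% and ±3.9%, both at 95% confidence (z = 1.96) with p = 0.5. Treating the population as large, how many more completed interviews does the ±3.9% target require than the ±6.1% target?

373

At ±6.1%: n = 1.96² × 0.2500 / 0.061² ≈ 258.10 → 259.
At ±3.9%: n = 1.96² × 0.2500 / 0.039² ≈ 631.43 → 632.
Additional respondents: 632 − 259 = 373.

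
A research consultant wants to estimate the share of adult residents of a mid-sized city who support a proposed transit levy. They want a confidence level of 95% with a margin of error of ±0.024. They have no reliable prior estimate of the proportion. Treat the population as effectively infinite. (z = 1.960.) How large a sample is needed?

1668

With no prior estimate, use p = 0.5, giving p(1−p) = 0.25.
n = z²·p(1−p)/E² = 1.960² × 0.2500 / 0.024² = 3.8416 × 0.2500 / 0.000576 ≈ 1667.36.
Rounding up gives n = 1668.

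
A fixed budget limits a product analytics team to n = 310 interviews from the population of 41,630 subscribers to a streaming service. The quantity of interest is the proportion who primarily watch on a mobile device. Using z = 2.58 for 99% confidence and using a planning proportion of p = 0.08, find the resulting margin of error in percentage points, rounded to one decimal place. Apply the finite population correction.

Finite-population factor: (N−n)/(N−1) = (41630−310)/(41630−1) = 0.9926.
SE(p̂) = √[p(1−p)/n · (N−n)/(N−1)] = √[0.0736/310 × 0.9926] = 0.01535.
E = z × SE = 2.58 × 0.01535 = 0.03961 ≈ 4.0 percentage points.

4.0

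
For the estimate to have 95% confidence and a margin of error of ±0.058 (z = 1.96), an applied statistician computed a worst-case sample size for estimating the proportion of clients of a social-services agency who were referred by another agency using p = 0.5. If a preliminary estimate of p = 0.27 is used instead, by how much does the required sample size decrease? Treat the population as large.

60

Conservative (p = 0.5): n = 1.96² × 0.25 / 0.058² ≈ 285.49 → 286.
Using p = 0.27: p(1−p) = 0.1971, so n = 1.96² × 0.1971 / 0.058² ≈ 225.08 → 226.
Reduction: 286 − 226 = 60.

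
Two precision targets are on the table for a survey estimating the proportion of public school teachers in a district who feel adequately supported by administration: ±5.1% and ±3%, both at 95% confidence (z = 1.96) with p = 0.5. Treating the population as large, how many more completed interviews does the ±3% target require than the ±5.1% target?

698

At ±5.1%: n = 1.96² × 0.2500 / 0.051² ≈ 369.24 → 370.
At ±3%: n = 1.96² × 0.2500 / 0.030² ≈ 1067.11 → 1068.
Additional respondents: 1068 − 370 = 698.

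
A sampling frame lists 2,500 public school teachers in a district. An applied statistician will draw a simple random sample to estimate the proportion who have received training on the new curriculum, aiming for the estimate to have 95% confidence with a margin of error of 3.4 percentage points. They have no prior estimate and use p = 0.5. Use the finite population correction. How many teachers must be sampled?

For 95% confidence, z = 1.96.
Unadjusted: n₀ = 1.96² × 0.50 × 0.50 / 0.034² ≈ 830.80, so n₀ = 831.
Finite population correction with N = 2,500: n = n₀ / (1 + (n₀−1)/N) = 831 / (1 + 830/2500) = 831 / 1.3320 ≈ 623.87.
Rounding up, n = 624.

624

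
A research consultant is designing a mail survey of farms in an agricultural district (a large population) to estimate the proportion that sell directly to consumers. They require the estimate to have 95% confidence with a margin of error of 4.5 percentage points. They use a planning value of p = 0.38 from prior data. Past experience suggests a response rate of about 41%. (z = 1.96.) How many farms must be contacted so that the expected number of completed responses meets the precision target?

1091

Completed interviews needed: n₀ = 1.96² × 0.2356 / 0.045² ≈ 446.95 → 447.
At a 41% response rate, contacts needed = 447 / 0.41 ≈ 1090.24 → 1091.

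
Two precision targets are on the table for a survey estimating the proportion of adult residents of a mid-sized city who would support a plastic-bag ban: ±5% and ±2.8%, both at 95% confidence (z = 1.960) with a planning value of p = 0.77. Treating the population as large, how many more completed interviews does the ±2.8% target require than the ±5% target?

595

At ±5%: n = 1.960² × 0.1771 / 0.050² ≈ 272.14 → 273.
At ±2.8%: n = 1.960² × 0.1771 / 0.028² ≈ 867.79 → 868.
Additional respondents: 868 − 273 = 595.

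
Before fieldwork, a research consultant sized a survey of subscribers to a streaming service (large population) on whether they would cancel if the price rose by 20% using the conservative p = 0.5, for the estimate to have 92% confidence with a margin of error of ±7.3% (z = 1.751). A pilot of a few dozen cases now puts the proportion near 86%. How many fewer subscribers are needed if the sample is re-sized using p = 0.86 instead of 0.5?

Conservative (p = 0.5): n = 1.751² × 0.25 / 0.073² ≈ 143.84 → 144.
Using p = 0.86: p(1−p) = 0.1204, so n = 1.751² × 0.1204 / 0.073² ≈ 69.27 → 70.
Reduction: 144 − 70 = 74.

74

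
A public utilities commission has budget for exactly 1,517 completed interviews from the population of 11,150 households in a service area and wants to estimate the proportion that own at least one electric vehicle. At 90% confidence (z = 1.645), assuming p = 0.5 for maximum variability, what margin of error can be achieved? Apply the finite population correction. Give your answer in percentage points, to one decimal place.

Finite-population factor: (N−n)/(N−1) = (11150−1517)/(11150−1) = 0.8640.
SE(p̂) = √[p(1−p)/n · (N−n)/(N−1)] = √[0.2500/1517 × 0.8640] = 0.01193.
E = z × SE = 1.645 × 0.01193 = 0.01963 ≈ 2.0 percentage points.

2.0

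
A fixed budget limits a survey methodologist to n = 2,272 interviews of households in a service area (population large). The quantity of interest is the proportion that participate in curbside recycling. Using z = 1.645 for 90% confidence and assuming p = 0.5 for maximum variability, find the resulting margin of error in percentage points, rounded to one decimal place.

1.7

SE(p̂) = √[p(1−p)/n] = √[0.2500/2272] = 0.01049.
E = z × SE = 1.645 × 0.01049 = 0.01726, or 1.7 percentage points.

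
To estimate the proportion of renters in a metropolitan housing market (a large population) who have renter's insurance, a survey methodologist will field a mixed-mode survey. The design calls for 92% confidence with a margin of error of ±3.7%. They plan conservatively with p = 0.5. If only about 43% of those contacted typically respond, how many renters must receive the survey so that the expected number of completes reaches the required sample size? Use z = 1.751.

Completed interviews needed: n₀ = 1.751² × 0.2500 / 0.037² ≈ 559.90 → 560.
At a 43% response rate, contacts needed = 560 / 0.43 ≈ 1302.33 → 1303.

1303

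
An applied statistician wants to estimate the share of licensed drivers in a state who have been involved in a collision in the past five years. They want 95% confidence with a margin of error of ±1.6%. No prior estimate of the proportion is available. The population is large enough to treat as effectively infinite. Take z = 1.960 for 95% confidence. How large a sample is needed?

With no prior estimate, use p = 0.5, giving p(1−p) = 0.25.
n = z²·p(1−p)/E² = 1.960² × 0.2500 / 0.016² = 3.8416 × 0.2500 / 0.000256 ≈ 3751.56.
Rounding up gives n = 3752.

3752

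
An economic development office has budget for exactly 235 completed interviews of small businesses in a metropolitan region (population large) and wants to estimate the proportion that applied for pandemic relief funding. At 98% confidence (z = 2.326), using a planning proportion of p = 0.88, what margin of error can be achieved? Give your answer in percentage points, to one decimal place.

4.9

SE(p̂) = √[p(1−p)/n] = √[0.1056/235] = 0.02120.
E = z × SE = 2.326 × 0.02120 = 0.04931, or 4.9 percentage points.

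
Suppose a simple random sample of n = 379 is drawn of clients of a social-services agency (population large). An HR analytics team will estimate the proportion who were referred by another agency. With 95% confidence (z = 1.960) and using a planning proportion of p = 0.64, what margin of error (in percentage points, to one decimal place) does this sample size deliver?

4.8

SE(p̂) = √[p(1−p)/n] = √[0.2304/379] = 0.02466.
E = z × SE = 1.960 × 0.02466 = 0.04833, or 4.8 percentage points.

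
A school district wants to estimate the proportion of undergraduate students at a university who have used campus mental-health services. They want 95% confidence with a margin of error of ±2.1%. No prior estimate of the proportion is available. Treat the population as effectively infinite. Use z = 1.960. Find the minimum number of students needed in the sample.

With no prior estimate, use p = 0.5, giving p(1−p) = 0.25.
n = z²·p(1−p)/E² = 1.960² × 0.2500 / 0.021² = 3.8416 × 0.2500 / 0.000441 ≈ 2177.78.
Rounding up gives n = 2178.

2178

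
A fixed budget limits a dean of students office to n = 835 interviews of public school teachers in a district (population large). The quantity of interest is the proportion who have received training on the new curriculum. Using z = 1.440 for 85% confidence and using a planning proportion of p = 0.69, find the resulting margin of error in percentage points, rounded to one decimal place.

SE(p̂) = √[p(1−p)/n] = √[0.2139/835] = 0.01601.
E = z × SE = 1.440 × 0.01601 = 0.02305, or 2.3 percentage points.

2.3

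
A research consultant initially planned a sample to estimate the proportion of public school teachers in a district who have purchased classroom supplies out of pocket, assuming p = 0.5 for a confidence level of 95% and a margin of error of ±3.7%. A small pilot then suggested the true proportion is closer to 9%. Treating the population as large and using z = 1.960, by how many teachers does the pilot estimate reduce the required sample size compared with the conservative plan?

Conservative (p = 0.5): n = 1.960² × 0.25 / 0.037² ≈ 701.53 → 702.
Using p = 0.09: p(1−p) = 0.0819, so n = 1.960² × 0.0819 / 0.037² ≈ 229.82 → 230.
Reduction: 702 − 230 = 472.

472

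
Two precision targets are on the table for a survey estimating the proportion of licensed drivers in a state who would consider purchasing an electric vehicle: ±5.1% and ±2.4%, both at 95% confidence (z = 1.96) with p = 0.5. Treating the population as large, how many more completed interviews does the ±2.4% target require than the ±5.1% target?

1298

At ±5.1%: n = 1.96² × 0.2500 / 0.051² ≈ 369.24 → 370.
At ±2.4%: n = 1.96² × 0.2500 / 0.024² ≈ 1667.36 → 1668.
Additional respondents: 1668 − 370 = 1298.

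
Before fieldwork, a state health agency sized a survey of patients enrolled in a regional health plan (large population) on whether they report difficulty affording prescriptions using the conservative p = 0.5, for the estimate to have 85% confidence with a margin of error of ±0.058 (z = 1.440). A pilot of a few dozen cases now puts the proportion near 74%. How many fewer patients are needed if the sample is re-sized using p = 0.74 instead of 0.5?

Conservative (p = 0.5): n = 1.440² × 0.25 / 0.058² ≈ 154.10 → 155.
Using p = 0.74: p(1−p) = 0.1924, so n = 1.440² × 0.1924 / 0.058² ≈ 118.60 → 119.
Reduction: 155 − 119 = 36.

36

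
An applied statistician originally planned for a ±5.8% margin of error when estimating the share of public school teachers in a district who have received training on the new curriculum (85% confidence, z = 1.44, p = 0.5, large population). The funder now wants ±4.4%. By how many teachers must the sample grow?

At ±5.8%: n = 1.44² × 0.2500 / 0.058² ≈ 154.10 → 155.
At ±4.4%: n = 1.44² × 0.2500 / 0.044² ≈ 267.77 → 268.
Additional respondents: 268 − 155 = 113.

113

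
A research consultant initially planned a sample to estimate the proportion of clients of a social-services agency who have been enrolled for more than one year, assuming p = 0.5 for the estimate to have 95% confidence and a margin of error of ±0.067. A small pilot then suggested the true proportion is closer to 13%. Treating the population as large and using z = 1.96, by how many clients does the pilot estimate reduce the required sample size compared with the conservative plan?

117

Conservative (p = 0.5): n = 1.96² × 0.25 / 0.067² ≈ 213.95 → 214.
Using p = 0.13: p(1−p) = 0.1131, so n = 1.96² × 0.1131 / 0.067² ≈ 96.79 → 97.
Reduction: 214 − 97 = 117.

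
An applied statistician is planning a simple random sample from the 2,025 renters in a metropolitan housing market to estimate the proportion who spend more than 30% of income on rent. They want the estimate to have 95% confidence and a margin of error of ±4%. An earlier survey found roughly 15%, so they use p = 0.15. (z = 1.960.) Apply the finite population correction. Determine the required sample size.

Unadjusted: n₀ = 1.960² × 0.15 × 0.85 / 0.040² ≈ 306.13, so n₀ = 307.
Finite population correction with N = 2,025: n = n₀ / (1 + (n₀−1)/N) = 307 / (1 + 306/2025) = 307 / 1.1511 ≈ 266.70.
Rounding up, n = 267.

267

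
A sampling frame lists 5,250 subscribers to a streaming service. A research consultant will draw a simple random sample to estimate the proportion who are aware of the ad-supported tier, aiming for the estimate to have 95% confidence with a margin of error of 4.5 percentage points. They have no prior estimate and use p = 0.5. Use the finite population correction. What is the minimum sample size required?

For 95% confidence, z = 1.96.
Unadjusted: n₀ = 1.96² × 0.50 × 0.50 / 0.045² ≈ 474.27, so n₀ = 475.
Finite population correction with N = 5,250: n = n₀ / (1 + (n₀−1)/N) = 475 / (1 + 474/5250) = 475 / 1.0903 ≈ 435.67.
Rounding up, n = 436.

436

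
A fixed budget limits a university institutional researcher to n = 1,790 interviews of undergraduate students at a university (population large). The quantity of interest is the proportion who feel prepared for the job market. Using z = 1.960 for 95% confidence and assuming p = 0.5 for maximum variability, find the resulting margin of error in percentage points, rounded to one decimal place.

2.3

SE(p̂) = √[p(1−p)/n] = √[0.2500/1790] = 0.01182.
E = z × SE = 1.960 × 0.01182 = 0.02316, or 2.3 percentage points.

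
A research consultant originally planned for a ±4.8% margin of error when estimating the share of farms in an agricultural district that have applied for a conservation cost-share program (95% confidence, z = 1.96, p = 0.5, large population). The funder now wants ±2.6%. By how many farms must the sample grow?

At ±4.8%: n = 1.96² × 0.2500 / 0.048² ≈ 416.84 → 417.
At ±2.6%: n = 1.96² × 0.2500 / 0.026² ≈ 1420.71 → 1421.
Additional respondents: 1421 − 417 = 1004.

1004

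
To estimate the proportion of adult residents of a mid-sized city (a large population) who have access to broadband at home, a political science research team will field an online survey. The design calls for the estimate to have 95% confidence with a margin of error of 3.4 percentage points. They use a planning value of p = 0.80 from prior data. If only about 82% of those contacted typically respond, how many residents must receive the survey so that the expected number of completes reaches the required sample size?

For 95% confidence, z = 1.960.
Completed interviews needed: n₀ = 1.960² × 0.1600 / 0.034² ≈ 531.71 → 532.
At an 82% response rate, contacts needed = 532 / 0.82 ≈ 648.78 → 649.

649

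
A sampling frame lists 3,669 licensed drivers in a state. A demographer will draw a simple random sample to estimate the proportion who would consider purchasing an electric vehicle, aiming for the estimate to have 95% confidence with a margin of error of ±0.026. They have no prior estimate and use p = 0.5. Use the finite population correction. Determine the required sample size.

For 95% confidence, z = 1.960.
Unadjusted: n₀ = 1.960² × 0.50 × 0.50 / 0.026² ≈ 1420.71, so n₀ = 1421.
Finite population correction with N = 3,669: n = n₀ / (1 + (n₀−1)/N) = 1421 / (1 + 1420/3669) = 1421 / 1.3870 ≈ 1024.49.
Rounding up, n = 1025.

1025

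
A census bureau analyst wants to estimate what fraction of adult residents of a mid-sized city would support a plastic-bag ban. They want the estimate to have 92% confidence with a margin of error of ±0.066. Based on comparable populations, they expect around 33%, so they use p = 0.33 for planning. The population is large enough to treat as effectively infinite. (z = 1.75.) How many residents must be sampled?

With p = 0.33, p(1−p) = 0.2211.
n = z²·p(1−p)/E² = 1.75² × 0.2211 / 0.066² = 3.0625 × 0.2211 / 0.004356 ≈ 155.45.
Rounding up gives n = 156.

156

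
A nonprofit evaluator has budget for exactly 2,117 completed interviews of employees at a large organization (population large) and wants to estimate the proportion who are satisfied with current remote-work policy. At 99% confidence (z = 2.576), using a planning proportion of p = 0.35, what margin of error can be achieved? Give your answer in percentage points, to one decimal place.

SE(p̂) = √[p(1−p)/n] = √[0.2275/2117] = 0.01037.
E = z × SE = 2.576 × 0.01037 = 0.02670, or 2.7 percentage points.

2.7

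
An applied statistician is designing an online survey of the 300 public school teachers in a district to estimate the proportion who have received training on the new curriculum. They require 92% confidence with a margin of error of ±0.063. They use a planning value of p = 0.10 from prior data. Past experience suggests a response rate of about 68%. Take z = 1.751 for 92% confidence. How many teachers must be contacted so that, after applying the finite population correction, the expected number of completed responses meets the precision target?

84

Completed interviews needed (unadjusted): n₀ = 1.751² × 0.0900 / 0.063² ≈ 69.52 → 70.
FPC for N = 300: n = 70 / (1 + 69/300) = 70 / 1.2300 ≈ 56.91 → 57.
At a 68% response rate, contacts needed = 57 / 0.68 ≈ 83.82 → 84.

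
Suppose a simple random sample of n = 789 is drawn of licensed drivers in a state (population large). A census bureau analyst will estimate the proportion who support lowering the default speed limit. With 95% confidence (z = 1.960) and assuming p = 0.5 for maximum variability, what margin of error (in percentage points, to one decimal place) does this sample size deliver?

3.5

SE(p̂) = √[p(1−p)/n] = √[0.2500/789] = 0.01780.
E = z × SE = 1.960 × 0.01780 = 0.03489, or 3.5 percentage points.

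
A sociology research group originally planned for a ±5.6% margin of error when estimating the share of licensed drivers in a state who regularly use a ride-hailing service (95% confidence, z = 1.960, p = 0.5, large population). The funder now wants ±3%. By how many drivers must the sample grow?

At ±5.6%: n = 1.960² × 0.2500 / 0.056² ≈ 306.25 → 307.
At ±3%: n = 1.960² × 0.2500 / 0.030² ≈ 1067.11 → 1068.
Additional respondents: 1068 − 307 = 761.

761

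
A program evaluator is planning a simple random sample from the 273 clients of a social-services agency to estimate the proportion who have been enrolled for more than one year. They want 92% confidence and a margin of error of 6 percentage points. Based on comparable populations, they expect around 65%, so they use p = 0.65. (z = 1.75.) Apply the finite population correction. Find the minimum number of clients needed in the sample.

Unadjusted: n₀ = 1.75² × 0.65 × 0.35 / 0.060² ≈ 193.53, so n₀ = 194.
Finite population correction with N = 273: n = n₀ / (1 + (n₀−1)/N) = 194 / (1 + 193/273) = 194 / 1.7070 ≈ 113.65.
Rounding up, n = 114.

114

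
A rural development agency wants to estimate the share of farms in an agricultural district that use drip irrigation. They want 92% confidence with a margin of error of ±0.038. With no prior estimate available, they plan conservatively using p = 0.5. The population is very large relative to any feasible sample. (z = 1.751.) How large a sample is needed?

With p = 0.5, p(1−p) = 0.25.
n = z²·p(1−p)/E² = 1.751² × 0.2500 / 0.038² = 3.0660 × 0.2500 / 0.001444 ≈ 530.82.
Rounding up gives n = 531.

531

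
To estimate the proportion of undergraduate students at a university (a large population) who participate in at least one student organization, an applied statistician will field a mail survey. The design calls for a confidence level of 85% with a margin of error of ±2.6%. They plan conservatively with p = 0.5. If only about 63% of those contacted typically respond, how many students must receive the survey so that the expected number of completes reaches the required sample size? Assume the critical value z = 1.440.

1218

Completed interviews needed: n₀ = 1.440² × 0.2500 / 0.026² ≈ 766.86 → 767.
At a 63% response rate, contacts needed = 767 / 0.63 ≈ 1217.46 → 1218.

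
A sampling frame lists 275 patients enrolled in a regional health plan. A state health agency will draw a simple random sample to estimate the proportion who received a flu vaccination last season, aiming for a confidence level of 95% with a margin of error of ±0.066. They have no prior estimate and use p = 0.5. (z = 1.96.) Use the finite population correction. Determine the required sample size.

Unadjusted: n₀ = 1.96² × 0.50 × 0.50 / 0.066² ≈ 220.48, so n₀ = 221.
Finite population correction with N = 275: n = n₀ / (1 + (n₀−1)/N) = 221 / (1 + 220/275) = 221 / 1.8000 ≈ 122.78.
Rounding up, n = 123.

123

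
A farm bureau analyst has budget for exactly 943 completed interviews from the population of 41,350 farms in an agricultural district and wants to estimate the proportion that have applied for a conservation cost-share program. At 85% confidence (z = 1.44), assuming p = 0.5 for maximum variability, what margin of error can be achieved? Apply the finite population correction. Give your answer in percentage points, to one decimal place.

Finite-population factor: (N−n)/(N−1) = (41350−943)/(41350−1) = 0.9772.
SE(p̂) = √[p(1−p)/n · (N−n)/(N−1)] = √[0.2500/943 × 0.9772] = 0.01610.
E = z × SE = 1.44 × 0.01610 = 0.02318 ≈ 2.3 percentage points.

2.3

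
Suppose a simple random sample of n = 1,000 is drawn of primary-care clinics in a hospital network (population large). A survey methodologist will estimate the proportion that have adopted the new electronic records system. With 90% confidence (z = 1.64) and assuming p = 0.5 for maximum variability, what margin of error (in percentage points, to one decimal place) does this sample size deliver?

2.6

SE(p̂) = √[p(1−p)/n] = √[0.2500/1000] = 0.01581.
E = z × SE = 1.64 × 0.01581 = 0.02593, or 2.6 percentage points.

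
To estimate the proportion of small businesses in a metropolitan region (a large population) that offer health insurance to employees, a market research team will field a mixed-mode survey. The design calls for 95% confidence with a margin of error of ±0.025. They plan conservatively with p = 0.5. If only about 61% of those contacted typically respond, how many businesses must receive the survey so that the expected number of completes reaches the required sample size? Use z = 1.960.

2520

Completed interviews needed: n₀ = 1.960² × 0.2500 / 0.025² ≈ 1536.64 → 1537.
At a 61% response rate, contacts needed = 1537 / 0.61 ≈ 2519.67 → 2520.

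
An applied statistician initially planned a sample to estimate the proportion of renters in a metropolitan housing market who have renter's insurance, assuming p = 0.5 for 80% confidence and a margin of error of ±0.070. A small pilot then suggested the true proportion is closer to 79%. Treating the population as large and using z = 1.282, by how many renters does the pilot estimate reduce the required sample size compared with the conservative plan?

28

Conservative (p = 0.5): n = 1.282² × 0.25 / 0.070² ≈ 83.85 → 84.
Using p = 0.79: p(1−p) = 0.1659, so n = 1.282² × 0.1659 / 0.070² ≈ 55.65 → 56.
Reduction: 84 − 56 = 28.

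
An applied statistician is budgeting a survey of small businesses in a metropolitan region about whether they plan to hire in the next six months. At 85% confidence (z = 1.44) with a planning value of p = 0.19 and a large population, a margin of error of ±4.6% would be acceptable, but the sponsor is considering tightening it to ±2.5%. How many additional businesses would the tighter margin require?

At ±4.6%: n = 1.44² × 0.1539 / 0.046² ≈ 150.82 → 151.
At ±2.5%: n = 1.44² × 0.1539 / 0.025² ≈ 510.60 → 511.
Additional respondents: 511 − 151 = 360.

360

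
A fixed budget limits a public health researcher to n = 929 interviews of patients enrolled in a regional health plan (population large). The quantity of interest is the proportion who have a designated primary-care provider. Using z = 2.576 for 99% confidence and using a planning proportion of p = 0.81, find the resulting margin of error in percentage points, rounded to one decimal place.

3.3

SE(p̂) = √[p(1−p)/n] = √[0.1539/929] = 0.01287.
E = z × SE = 2.576 × 0.01287 = 0.03316, or 3.3 percentage points.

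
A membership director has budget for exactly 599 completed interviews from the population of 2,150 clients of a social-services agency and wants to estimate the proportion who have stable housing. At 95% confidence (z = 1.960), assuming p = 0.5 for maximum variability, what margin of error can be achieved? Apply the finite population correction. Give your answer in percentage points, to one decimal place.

3.4

Finite-population factor: (N−n)/(N−1) = (2150−599)/(2150−1) = 0.7217.
SE(p̂) = √[p(1−p)/n · (N−n)/(N−1)] = √[0.2500/599 × 0.7217] = 0.01736.
E = z × SE = 1.960 × 0.01736 = 0.03402 ≈ 3.4 percentage points.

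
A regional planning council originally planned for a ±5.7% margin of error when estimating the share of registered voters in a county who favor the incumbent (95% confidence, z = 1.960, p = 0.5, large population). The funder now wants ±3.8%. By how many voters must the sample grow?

370

At ±5.7%: n = 1.960² × 0.2500 / 0.057² ≈ 295.60 → 296.
At ±3.8%: n = 1.960² × 0.2500 / 0.038² ≈ 665.10 → 666.
Additional respondents: 666 − 296 = 370.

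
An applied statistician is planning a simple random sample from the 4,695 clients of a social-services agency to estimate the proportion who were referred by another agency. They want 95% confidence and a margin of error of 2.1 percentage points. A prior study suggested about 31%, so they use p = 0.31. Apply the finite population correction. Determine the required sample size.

For 95% confidence, z = 1.960.
Unadjusted: n₀ = 1.960² × 0.31 × 0.69 / 0.021² ≈ 1863.31, so n₀ = 1864.
Finite population correction with N = 4,695: n = n₀ / (1 + (n₀−1)/N) = 1864 / (1 + 1863/4695) = 1864 / 1.3968 ≈ 1334.47.
Rounding up, n = 1335.

1335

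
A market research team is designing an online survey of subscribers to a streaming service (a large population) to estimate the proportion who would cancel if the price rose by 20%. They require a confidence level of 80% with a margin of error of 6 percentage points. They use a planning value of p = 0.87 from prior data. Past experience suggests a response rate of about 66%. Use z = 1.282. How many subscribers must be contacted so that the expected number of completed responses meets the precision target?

Completed interviews needed: n₀ = 1.282² × 0.1131 / 0.060² ≈ 51.63 → 52.
At a 66% response rate, contacts needed = 52 / 0.66 ≈ 78.79 → 79.

79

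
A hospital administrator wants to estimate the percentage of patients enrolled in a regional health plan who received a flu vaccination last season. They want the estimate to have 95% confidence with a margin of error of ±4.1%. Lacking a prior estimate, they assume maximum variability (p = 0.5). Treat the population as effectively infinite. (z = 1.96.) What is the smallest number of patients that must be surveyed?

With p = 0.5, p(1−p) = 0.25.
n = z²·p(1−p)/E² = 1.96² × 0.2500 / 0.041² = 3.8416 × 0.2500 / 0.001681 ≈ 571.33.
Rounding up gives n = 572.

572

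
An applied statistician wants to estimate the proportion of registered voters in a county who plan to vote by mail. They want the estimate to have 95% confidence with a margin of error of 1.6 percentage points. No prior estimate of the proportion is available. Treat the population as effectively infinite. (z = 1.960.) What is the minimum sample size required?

3752

With no prior estimate, use p = 0.5, giving p(1−p) = 0.25.
n = z²·p(1−p)/E² = 1.960² × 0.2500 / 0.016² = 3.8416 × 0.2500 / 0.000256 ≈ 3751.56.
Rounding up gives n = 3752.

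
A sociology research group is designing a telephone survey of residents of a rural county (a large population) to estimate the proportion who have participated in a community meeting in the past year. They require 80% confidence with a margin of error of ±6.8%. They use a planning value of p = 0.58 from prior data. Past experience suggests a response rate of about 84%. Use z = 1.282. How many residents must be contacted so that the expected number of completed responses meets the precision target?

104

Completed interviews needed: n₀ = 1.282² × 0.2436 / 0.068² ≈ 86.58 → 87.
At an 84% response rate, contacts needed = 87 / 0.84 ≈ 103.57 → 104.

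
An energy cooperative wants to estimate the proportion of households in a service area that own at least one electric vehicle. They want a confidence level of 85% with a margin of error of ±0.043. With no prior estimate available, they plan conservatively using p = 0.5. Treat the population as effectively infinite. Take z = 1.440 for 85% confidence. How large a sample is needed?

281

With p = 0.5, p(1−p) = 0.25.
n = z²·p(1−p)/E² = 1.440² × 0.2500 / 0.043² = 2.0736 × 0.2500 / 0.001849 ≈ 280.37.
Rounding up gives n = 281.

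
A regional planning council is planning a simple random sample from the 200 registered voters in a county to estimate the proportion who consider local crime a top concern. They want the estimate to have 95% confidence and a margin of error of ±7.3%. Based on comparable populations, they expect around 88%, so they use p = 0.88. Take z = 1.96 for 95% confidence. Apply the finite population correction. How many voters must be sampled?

Unadjusted: n₀ = 1.96² × 0.88 × 0.12 / 0.073² ≈ 76.13, so n₀ = 77.
Finite population correction with N = 200: n = n₀ / (1 + (n₀−1)/N) = 77 / (1 + 76/200) = 77 / 1.3800 ≈ 55.80.
Rounding up, n = 56.

56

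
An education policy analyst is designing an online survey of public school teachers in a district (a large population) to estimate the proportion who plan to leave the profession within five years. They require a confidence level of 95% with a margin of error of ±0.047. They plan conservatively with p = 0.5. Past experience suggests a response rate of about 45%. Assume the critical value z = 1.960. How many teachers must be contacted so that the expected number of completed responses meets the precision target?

Completed interviews needed: n₀ = 1.960² × 0.2500 / 0.047² ≈ 434.77 → 435.
At a 45% response rate, contacts needed = 435 / 0.45 ≈ 966.67 → 967.

967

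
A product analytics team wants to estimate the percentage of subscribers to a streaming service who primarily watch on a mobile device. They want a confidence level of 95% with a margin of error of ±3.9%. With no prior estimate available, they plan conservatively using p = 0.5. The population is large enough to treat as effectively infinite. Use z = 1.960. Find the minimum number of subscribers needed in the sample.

With p = 0.5, p(1−p) = 0.25.
n = z²·p(1−p)/E² = 1.960² × 0.2500 / 0.039² = 3.8416 × 0.2500 / 0.001521 ≈ 631.43.
Rounding up gives n = 632.

632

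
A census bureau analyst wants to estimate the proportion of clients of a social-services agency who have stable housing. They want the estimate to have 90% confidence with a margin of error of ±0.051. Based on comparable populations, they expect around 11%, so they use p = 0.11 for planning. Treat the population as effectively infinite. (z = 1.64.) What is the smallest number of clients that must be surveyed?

102

With p = 0.11, p(1−p) = 0.0979.
n = z²·p(1−p)/E² = 1.64² × 0.0979 / 0.051² = 2.6896 × 0.0979 / 0.002601 ≈ 101.23.
Rounding up gives n = 102.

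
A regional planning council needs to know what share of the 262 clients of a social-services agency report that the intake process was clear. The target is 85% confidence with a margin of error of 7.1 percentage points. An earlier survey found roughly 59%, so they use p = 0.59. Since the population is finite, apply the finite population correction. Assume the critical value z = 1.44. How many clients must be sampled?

Unadjusted: n₀ = 1.44² × 0.59 × 0.41 / 0.071² ≈ 99.50, so n₀ = 100.
Finite population correction with N = 262: n = n₀ / (1 + (n₀−1)/N) = 100 / (1 + 99/262) = 100 / 1.3779 ≈ 72.58.
Rounding up, n = 73.

73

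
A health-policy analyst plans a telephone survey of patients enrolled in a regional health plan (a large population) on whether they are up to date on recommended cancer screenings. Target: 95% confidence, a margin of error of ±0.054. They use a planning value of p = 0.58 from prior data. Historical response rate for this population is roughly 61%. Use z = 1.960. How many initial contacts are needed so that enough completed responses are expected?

527

Completed interviews needed: n₀ = 1.960² × 0.2436 / 0.054² ≈ 320.92 → 321.
At a 61% response rate, contacts needed = 321 / 0.61 ≈ 526.23 → 527.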